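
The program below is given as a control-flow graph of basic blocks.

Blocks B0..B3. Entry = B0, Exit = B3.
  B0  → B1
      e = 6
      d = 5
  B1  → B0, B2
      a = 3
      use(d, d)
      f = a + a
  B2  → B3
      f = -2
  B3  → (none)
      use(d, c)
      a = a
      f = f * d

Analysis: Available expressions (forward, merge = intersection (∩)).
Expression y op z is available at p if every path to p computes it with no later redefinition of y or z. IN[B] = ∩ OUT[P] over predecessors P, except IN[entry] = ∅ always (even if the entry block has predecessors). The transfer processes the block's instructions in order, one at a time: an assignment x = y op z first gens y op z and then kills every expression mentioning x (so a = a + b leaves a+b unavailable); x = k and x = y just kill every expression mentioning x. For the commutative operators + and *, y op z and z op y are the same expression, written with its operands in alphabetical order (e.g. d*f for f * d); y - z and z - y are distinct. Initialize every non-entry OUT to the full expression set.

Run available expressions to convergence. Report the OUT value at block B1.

Answer: {a+a}

Working:
Converged values:
  B0:  IN={}  OUT={}
  B1:  IN={}  OUT={a+a}
  B2:  IN={a+a}  OUT={a+a}
  B3:  IN={a+a}  OUT={}

Merge at B1: IN[B1] = OUT[B0] = {}
Applying B1's transfer function to that IN value gives OUT[B1] (row B1 above).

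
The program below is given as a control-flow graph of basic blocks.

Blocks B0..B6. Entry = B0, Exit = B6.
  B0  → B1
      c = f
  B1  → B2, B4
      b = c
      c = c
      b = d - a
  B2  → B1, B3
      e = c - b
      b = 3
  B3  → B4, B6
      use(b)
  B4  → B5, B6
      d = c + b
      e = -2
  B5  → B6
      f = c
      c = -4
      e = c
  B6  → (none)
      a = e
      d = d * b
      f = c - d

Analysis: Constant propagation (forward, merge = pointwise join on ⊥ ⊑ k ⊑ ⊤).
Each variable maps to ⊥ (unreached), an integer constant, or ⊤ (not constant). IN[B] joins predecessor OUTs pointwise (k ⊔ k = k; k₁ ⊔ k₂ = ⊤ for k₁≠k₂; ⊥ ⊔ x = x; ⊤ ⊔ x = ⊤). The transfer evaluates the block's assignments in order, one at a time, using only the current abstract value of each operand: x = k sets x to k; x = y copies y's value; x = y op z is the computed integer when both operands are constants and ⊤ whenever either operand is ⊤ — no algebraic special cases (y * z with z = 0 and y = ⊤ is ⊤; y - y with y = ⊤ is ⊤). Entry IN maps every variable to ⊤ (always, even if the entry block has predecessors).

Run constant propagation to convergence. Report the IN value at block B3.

Answer: {a: ⊤, b: 3, c: ⊤, d: ⊤, e: ⊤, f: ⊤}

Trace:
Per-block solution:
  B0:   IN=(all ⊤)   OUT=(all ⊤)
  B1:   IN=(all ⊤)   OUT=(all ⊤)
  B2:   IN=(all ⊤)   OUT={b:3; rest ⊤}
  B3:   IN={b:3; rest ⊤}   OUT={b:3; rest ⊤}
  B4:   IN=(all ⊤)   OUT={e:-2; rest ⊤}
  B5:   IN={e:-2; rest ⊤}   OUT={c:-4, e:-4; rest ⊤}
  B6:   IN=(all ⊤)   OUT=(all ⊤)

Merge at B3: IN[B3] = OUT[B2] = {a: ⊤, b: 3, c: ⊤, d: ⊤, e: ⊤, f: ⊤}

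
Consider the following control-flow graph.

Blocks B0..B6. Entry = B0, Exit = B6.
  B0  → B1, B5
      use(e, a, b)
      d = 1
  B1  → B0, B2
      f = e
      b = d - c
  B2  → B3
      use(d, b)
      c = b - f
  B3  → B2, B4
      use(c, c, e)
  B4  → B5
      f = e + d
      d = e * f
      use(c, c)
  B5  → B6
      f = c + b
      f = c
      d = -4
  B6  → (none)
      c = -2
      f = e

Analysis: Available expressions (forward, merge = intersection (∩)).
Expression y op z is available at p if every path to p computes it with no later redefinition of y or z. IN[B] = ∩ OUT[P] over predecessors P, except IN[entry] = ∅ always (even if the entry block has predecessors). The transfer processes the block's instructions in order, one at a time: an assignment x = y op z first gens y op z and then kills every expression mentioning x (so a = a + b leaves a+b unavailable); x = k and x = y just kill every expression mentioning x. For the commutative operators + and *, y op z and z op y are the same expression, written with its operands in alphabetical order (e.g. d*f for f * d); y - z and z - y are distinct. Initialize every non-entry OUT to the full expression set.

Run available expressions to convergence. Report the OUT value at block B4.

Converged values:
  B0:  IN={}  OUT={}
  B1:  IN={}  OUT={d-c}
  B2:  IN={}  OUT={b-f}
  B3:  IN={b-f}  OUT={b-f}
  B4:  IN={b-f}  OUT={e*f}
  B5:  IN={}  OUT={b+c}
  B6:  IN={b+c}  OUT={}

Merge at B4: IN[B4] = OUT[B3] = {b-f}
Applying B4's transfer function to that IN value gives OUT[B4] (row B4 above).

Answer: {e*f}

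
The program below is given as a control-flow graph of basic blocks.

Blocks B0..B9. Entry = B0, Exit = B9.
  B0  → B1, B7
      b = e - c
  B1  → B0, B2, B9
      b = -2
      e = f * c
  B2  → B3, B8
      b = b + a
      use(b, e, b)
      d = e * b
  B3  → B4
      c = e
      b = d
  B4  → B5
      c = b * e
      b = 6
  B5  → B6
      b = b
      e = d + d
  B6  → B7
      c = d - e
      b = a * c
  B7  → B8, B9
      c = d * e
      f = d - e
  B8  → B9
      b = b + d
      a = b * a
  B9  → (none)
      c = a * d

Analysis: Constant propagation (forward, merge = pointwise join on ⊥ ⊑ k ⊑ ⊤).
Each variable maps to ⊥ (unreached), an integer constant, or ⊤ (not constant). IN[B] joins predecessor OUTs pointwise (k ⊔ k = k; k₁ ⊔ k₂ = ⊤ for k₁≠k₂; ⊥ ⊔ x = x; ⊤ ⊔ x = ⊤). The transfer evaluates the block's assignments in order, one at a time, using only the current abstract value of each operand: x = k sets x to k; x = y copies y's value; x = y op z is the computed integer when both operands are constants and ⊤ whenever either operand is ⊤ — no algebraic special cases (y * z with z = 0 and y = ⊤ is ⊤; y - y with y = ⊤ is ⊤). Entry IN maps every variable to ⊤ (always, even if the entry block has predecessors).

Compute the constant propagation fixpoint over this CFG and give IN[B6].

Converged values:
  B0:  IN=(all ⊤)  OUT=(all ⊤)
  B1:  IN=(all ⊤)  OUT={b:-2; rest ⊤}
  B2:  IN={b:-2; rest ⊤}  OUT=(all ⊤)
  B3:  IN=(all ⊤)  OUT=(all ⊤)
  B4:  IN=(all ⊤)  OUT={b:6; rest ⊤}
  B5:  IN={b:6; rest ⊤}  OUT={b:6; rest ⊤}
  B6:  IN={b:6; rest ⊤}  OUT=(all ⊤)
  B7:  IN=(all ⊤)  OUT=(all ⊤)
  B8:  IN=(all ⊤)  OUT=(all ⊤)
  B9:  IN=(all ⊤)  OUT=(all ⊤)

Merge at B6: IN[B6] = OUT[B5] = {a: ⊤, b: 6, c: ⊤, d: ⊤, e: ⊤, f: ⊤}

Answer: {a: ⊤, b: 6, c: ⊤, d: ⊤, e: ⊤, f: ⊤}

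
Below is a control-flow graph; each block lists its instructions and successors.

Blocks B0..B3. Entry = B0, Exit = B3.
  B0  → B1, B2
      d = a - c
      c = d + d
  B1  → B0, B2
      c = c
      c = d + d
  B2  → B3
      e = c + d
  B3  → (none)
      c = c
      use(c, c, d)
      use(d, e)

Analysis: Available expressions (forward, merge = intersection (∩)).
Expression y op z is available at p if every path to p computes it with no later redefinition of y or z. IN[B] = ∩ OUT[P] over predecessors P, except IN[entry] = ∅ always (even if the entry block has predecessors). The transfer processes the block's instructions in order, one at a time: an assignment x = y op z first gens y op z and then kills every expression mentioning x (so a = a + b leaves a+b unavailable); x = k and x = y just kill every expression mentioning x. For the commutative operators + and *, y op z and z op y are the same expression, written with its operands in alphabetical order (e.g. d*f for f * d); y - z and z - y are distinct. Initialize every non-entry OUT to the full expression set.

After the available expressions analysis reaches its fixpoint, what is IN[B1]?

Answer: {d+d}

Working:
Per-block solution:
  B0:   IN={}   OUT={d+d}
  B1:   IN={d+d}   OUT={d+d}
  B2:   IN={d+d}   OUT={c+d, d+d}
  B3:   IN={c+d, d+d}   OUT={d+d}

Merge at B1: IN[B1] = OUT[B0] = {d+d}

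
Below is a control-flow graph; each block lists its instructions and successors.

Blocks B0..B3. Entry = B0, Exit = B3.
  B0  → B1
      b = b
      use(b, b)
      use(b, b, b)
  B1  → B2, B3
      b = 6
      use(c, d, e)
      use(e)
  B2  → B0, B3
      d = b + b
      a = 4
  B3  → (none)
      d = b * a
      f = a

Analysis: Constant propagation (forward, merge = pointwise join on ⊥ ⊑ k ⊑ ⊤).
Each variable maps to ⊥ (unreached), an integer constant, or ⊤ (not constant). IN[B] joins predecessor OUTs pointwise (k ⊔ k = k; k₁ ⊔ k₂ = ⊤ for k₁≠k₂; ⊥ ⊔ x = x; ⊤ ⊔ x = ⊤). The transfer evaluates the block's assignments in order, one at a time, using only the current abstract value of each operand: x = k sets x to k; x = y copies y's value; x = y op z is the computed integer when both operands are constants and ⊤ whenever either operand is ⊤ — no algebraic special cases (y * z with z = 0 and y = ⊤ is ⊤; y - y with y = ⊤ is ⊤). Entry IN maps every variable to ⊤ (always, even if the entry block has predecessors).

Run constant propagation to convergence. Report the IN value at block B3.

Converged values:
  B0: | IN=(all ⊤) | OUT=(all ⊤)
  B1: | IN=(all ⊤) | OUT={b:6; rest ⊤}
  B2: | IN={b:6; rest ⊤} | OUT={a:4, b:6, d:12; rest ⊤}
  B3: | IN={b:6; rest ⊤} | OUT={b:6; rest ⊤}

Merge at B3: IN[B3] = OUT[B1] ⊔ OUT[B2] = {a: ⊤, b: 6, c: ⊤, d: ⊤, e: ⊤, f: ⊤}

Answer: {a: ⊤, b: 6, c: ⊤, d: ⊤, e: ⊤, f: ⊤}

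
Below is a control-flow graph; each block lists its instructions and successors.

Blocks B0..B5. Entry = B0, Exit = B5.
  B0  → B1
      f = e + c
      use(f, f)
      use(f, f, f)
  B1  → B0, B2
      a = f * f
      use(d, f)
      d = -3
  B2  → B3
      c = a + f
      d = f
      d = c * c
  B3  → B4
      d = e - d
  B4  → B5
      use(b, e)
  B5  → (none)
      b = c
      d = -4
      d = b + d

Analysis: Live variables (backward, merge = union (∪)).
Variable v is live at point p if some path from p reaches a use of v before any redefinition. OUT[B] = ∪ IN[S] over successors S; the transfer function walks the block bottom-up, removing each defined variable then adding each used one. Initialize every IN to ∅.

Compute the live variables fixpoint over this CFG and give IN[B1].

Answer: {b, c, d, e, f}

Trace:
Per-block solution:
  B0:   IN={b, c, d, e}   OUT={b, c, d, e, f}
  B1:   IN={b, c, d, e, f}   OUT={a, b, c, d, e, f}
  B2:   IN={a, b, e, f}   OUT={b, c, d, e}
  B3:   IN={b, c, d, e}   OUT={b, c, e}
  B4:   IN={b, c, e}   OUT={c}
  B5:   IN={c}   OUT={}

Merge at B1: OUT[B1] = IN[B0] ⊔ IN[B2] = {a, b, c, d, e, f}
Applying B1's transfer function to that OUT value gives IN[B1] (row B1 above).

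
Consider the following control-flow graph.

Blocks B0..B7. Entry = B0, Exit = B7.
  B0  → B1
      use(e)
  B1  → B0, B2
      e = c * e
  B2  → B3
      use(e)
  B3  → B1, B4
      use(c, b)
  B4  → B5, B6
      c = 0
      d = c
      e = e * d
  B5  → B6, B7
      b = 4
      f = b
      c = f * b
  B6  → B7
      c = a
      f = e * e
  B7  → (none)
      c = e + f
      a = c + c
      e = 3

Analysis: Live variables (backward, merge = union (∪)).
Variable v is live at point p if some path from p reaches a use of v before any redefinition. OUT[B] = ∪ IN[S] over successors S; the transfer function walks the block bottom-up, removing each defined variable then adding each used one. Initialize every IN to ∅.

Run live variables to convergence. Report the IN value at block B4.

Answer: {a, e}

Derivation:
Converged values:
  B0:   IN={a, b, c, e}   OUT={a, b, c, e}
  B1:   IN={a, b, c, e}   OUT={a, b, c, e}
  B2:   IN={a, b, c, e}   OUT={a, b, c, e}
  B3:   IN={a, b, c, e}   OUT={a, b, c, e}
  B4:   IN={a, e}   OUT={a, e}
  B5:   IN={a, e}   OUT={a, e, f}
  B6:   IN={a, e}   OUT={e, f}
  B7:   IN={e, f}   OUT={}

Merge at B4: OUT[B4] = IN[B5] ⊔ IN[B6] = {a, e}
Applying B4's transfer function to that OUT value gives IN[B4] (row B4 above).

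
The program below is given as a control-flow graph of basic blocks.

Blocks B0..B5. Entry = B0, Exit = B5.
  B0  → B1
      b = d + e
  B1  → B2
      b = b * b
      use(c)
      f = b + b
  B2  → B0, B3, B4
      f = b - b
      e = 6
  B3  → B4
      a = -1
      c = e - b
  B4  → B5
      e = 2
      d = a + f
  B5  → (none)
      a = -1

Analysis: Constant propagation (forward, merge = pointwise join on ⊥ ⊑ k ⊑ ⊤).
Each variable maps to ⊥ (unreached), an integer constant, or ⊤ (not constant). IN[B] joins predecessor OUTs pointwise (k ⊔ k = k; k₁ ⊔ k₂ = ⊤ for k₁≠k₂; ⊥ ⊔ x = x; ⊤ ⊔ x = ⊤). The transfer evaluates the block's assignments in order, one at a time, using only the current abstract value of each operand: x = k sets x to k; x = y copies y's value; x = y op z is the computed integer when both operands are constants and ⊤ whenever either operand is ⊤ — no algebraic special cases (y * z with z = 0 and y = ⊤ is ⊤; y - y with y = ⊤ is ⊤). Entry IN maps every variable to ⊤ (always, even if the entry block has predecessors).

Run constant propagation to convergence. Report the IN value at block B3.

Answer: {a: ⊤, b: ⊤, c: ⊤, d: ⊤, e: 6, f: ⊤}

Working:
Per-block solution:
  B0:  IN=(all ⊤)  OUT=(all ⊤)
  B1:  IN=(all ⊤)  OUT=(all ⊤)
  B2:  IN=(all ⊤)  OUT={e:6; rest ⊤}
  B3:  IN={e:6; rest ⊤}  OUT={a:-1, e:6; rest ⊤}
  B4:  IN={e:6; rest ⊤}  OUT={e:2; rest ⊤}
  B5:  IN={e:2; rest ⊤}  OUT={a:-1, e:2; rest ⊤}

Merge at B3: IN[B3] = OUT[B2] = {a: ⊤, b: ⊤, c: ⊤, d: ⊤, e: 6, f: ⊤}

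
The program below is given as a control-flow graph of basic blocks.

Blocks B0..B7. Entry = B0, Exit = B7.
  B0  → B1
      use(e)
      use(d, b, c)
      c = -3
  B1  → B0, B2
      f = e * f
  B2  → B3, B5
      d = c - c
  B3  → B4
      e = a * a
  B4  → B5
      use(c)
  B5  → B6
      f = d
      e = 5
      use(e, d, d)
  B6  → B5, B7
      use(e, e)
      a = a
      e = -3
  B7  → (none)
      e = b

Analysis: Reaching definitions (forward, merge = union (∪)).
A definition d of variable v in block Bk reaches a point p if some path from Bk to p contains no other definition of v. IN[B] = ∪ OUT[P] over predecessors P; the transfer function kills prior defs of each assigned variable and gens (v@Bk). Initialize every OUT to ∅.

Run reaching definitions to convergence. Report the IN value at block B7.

Answer: {a@B6, c@B0, d@B2, e@B6, f@B5}

Derivation:
Fixpoint table:
  B0:  IN={c@B0, f@B1}  OUT={c@B0, f@B1}
  B1:  IN={c@B0, f@B1}  OUT={c@B0, f@B1}
  B2:  IN={c@B0, f@B1}  OUT={c@B0, d@B2, f@B1}
  B3:  IN={c@B0, d@B2, f@B1}  OUT={c@B0, d@B2, e@B3, f@B1}
  B4:  IN={c@B0, d@B2, e@B3, f@B1}  OUT={c@B0, d@B2, e@B3, f@B1}
  B5:  IN={a@B6, c@B0, d@B2, e@B3, e@B6, f@B1, f@B5}  OUT={a@B6, c@B0, d@B2, e@B5, f@B5}
  B6:  IN={a@B6, c@B0, d@B2, e@B5, f@B5}  OUT={a@B6, c@B0, d@B2, e@B6, f@B5}
  B7:  IN={a@B6, c@B0, d@B2, e@B6, f@B5}  OUT={a@B6, c@B0, d@B2, e@B7, f@B5}

Merge at B7: IN[B7] = OUT[B6] = {a@B6, c@B0, d@B2, e@B6, f@B5}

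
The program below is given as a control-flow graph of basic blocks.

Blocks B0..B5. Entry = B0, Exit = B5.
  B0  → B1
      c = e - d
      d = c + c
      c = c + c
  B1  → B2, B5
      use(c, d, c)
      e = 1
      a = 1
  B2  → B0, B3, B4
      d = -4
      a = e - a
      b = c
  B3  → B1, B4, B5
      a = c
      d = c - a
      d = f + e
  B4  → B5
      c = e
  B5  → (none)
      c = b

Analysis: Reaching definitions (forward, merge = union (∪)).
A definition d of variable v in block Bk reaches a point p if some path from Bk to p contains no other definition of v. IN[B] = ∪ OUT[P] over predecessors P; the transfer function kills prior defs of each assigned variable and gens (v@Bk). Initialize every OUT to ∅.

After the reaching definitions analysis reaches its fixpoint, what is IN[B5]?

Answer: {a@B1, a@B2, a@B3, b@B2, c@B0, c@B4, d@B0, d@B2, d@B3, e@B1}

Derivation:
Per-block solution:
  B0: | IN={a@B2, b@B2, c@B0, d@B2, e@B1} | OUT={a@B2, b@B2, c@B0, d@B0, e@B1}
  B1: | IN={a@B2, a@B3, b@B2, c@B0, d@B0, d@B3, e@B1} | OUT={a@B1, b@B2, c@B0, d@B0, d@B3, e@B1}
  B2: | IN={a@B1, b@B2, c@B0, d@B0, d@B3, e@B1} | OUT={a@B2, b@B2, c@B0, d@B2, e@B1}
  B3: | IN={a@B2, b@B2, c@B0, d@B2, e@B1} | OUT={a@B3, b@B2, c@B0, d@B3, e@B1}
  B4: | IN={a@B2, a@B3, b@B2, c@B0, d@B2, d@B3, e@B1} | OUT={a@B2, a@B3, b@B2, c@B4, d@B2, d@B3, e@B1}
  B5: | IN={a@B1, a@B2, a@B3, b@B2, c@B0, c@B4, d@B0, d@B2, d@B3, e@B1} | OUT={a@B1, a@B2, a@B3, b@B2, c@B5, d@B0, d@B2, d@B3, e@B1}

Merge at B5: IN[B5] = OUT[B1] ⊔ OUT[B3] ⊔ OUT[B4] = {a@B1, a@B2, a@B3, b@B2, c@B0, c@B4, d@B0, d@B2, d@B3, e@B1}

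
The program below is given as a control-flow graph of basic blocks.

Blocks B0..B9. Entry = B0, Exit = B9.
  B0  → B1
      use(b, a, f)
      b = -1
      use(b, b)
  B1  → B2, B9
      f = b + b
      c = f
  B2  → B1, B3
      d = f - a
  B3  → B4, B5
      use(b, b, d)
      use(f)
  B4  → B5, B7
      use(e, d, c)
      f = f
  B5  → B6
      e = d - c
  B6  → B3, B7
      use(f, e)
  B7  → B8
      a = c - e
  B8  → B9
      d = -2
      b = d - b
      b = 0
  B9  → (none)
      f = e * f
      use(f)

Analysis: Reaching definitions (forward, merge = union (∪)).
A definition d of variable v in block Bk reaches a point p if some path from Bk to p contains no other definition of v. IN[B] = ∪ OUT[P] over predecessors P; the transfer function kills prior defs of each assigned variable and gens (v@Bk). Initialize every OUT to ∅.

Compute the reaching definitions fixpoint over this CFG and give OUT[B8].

Answer: {a@B7, b@B8, c@B1, d@B8, e@B5, f@B1, f@B4}

Trace:
Per-block solution:
  B0: | IN={} | OUT={b@B0}
  B1: | IN={b@B0, c@B1, d@B2, f@B1} | OUT={b@B0, c@B1, d@B2, f@B1}
  B2: | IN={b@B0, c@B1, d@B2, f@B1} | OUT={b@B0, c@B1, d@B2, f@B1}
  B3: | IN={b@B0, c@B1, d@B2, e@B5, f@B1, f@B4} | OUT={b@B0, c@B1, d@B2, e@B5, f@B1, f@B4}
  B4: | IN={b@B0, c@B1, d@B2, e@B5, f@B1, f@B4} | OUT={b@B0, c@B1, d@B2, e@B5, f@B4}
  B5: | IN={b@B0, c@B1, d@B2, e@B5, f@B1, f@B4} | OUT={b@B0, c@B1, d@B2, e@B5, f@B1, f@B4}
  B6: | IN={b@B0, c@B1, d@B2, e@B5, f@B1, f@B4} | OUT={b@B0, c@B1, d@B2, e@B5, f@B1, f@B4}
  B7: | IN={b@B0, c@B1, d@B2, e@B5, f@B1, f@B4} | OUT={a@B7, b@B0, c@B1, d@B2, e@B5, f@B1, f@B4}
  B8: | IN={a@B7, b@B0, c@B1, d@B2, e@B5, f@B1, f@B4} | OUT={a@B7, b@B8, c@B1, d@B8, e@B5, f@B1, f@B4}
  B9: | IN={a@B7, b@B0, b@B8, c@B1, d@B2, d@B8, e@B5, f@B1, f@B4} | OUT={a@B7, b@B0, b@B8, c@B1, d@B2, d@B8, e@B5, f@B9}

Merge at B8: IN[B8] = OUT[B7] = {a@B7, b@B0, c@B1, d@B2, e@B5, f@B1, f@B4}
Applying B8's transfer function to that IN value gives OUT[B8] (row B8 above).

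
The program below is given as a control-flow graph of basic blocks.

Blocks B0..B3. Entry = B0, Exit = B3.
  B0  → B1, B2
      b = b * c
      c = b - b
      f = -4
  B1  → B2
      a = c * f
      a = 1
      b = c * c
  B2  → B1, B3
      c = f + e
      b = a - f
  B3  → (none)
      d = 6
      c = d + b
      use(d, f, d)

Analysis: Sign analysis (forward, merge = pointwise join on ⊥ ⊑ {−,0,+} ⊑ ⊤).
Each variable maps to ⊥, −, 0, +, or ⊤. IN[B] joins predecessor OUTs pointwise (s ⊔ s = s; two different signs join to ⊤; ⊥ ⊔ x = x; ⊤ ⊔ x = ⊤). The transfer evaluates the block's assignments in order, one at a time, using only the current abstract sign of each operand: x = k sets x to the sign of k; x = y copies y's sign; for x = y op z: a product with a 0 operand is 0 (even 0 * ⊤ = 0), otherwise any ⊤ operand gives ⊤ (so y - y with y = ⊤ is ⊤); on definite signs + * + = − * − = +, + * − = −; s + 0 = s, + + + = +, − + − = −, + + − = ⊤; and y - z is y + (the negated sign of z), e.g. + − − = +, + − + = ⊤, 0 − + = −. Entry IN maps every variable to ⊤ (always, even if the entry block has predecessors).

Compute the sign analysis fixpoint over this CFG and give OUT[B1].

Answer: {a: +, b: ⊤, c: ⊤, d: ⊤, e: ⊤, f: -}

Trace:
Fixpoint table:
  B0: | IN=(all ⊤) | OUT={f:-; rest ⊤}
  B1: | IN={f:-; rest ⊤} | OUT={a:+, f:-; rest ⊤}
  B2: | IN={f:-; rest ⊤} | OUT={f:-; rest ⊤}
  B3: | IN={f:-; rest ⊤} | OUT={d:+, f:-; rest ⊤}

Merge at B1: IN[B1] = OUT[B0] ⊔ OUT[B2] = {a: ⊤, b: ⊤, c: ⊤, d: ⊤, e: ⊤, f: -}
Applying B1's transfer function to that IN value gives OUT[B1] (row B1 above).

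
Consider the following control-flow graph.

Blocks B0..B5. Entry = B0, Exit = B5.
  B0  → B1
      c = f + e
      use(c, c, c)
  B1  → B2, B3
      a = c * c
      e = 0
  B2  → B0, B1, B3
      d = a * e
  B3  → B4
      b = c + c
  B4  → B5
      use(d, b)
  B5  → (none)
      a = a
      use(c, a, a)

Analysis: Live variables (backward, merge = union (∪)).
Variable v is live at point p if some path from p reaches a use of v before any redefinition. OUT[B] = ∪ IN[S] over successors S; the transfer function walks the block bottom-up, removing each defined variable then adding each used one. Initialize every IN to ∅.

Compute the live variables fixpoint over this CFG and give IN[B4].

Converged values:
  B0:  IN={d, e, f}  OUT={c, d, f}
  B1:  IN={c, d, f}  OUT={a, c, d, e, f}
  B2:  IN={a, c, e, f}  OUT={a, c, d, e, f}
  B3:  IN={a, c, d}  OUT={a, b, c, d}
  B4:  IN={a, b, c, d}  OUT={a, c}
  B5:  IN={a, c}  OUT={}

Merge at B4: OUT[B4] = IN[B5] = {a, c}
Applying B4's transfer function to that OUT value gives IN[B4] (row B4 above).

Answer: {a, b, c, d}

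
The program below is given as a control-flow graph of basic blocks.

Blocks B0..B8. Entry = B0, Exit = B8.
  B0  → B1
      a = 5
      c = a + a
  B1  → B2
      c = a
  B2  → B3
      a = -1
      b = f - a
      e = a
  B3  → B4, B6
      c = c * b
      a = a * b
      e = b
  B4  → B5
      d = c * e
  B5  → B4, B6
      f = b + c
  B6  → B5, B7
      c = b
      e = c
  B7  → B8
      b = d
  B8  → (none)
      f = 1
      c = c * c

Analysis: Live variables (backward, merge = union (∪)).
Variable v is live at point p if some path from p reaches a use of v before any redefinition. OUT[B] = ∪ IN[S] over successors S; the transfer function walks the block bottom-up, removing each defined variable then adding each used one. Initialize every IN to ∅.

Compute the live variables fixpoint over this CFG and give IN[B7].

Answer: {c, d}

Trace:
Fixpoint table:
  B0:  IN={d, f}  OUT={a, d, f}
  B1:  IN={a, d, f}  OUT={c, d, f}
  B2:  IN={c, d, f}  OUT={a, b, c, d}
  B3:  IN={a, b, c, d}  OUT={b, c, d, e}
  B4:  IN={b, c, e}  OUT={b, c, d, e}
  B5:  IN={b, c, d, e}  OUT={b, c, d, e}
  B6:  IN={b, d}  OUT={b, c, d, e}
  B7:  IN={c, d}  OUT={c}
  B8:  IN={c}  OUT={}

Merge at B7: OUT[B7] = IN[B8] = {c}
Applying B7's transfer function to that OUT value gives IN[B7] (row B7 above).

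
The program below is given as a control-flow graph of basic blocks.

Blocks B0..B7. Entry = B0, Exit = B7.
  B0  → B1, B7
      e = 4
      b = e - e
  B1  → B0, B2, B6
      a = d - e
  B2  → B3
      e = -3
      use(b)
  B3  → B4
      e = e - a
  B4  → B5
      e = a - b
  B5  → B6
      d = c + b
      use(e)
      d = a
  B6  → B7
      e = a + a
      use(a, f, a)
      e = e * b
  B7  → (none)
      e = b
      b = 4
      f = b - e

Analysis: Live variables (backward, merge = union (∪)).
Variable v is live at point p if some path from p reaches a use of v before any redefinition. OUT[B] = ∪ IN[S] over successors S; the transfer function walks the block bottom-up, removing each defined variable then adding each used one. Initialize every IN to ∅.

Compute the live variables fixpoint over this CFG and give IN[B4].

Answer: {a, b, c, f}

Working:
Fixpoint table:
  B0:  IN={c, d, f}  OUT={b, c, d, e, f}
  B1:  IN={b, c, d, e, f}  OUT={a, b, c, d, f}
  B2:  IN={a, b, c, f}  OUT={a, b, c, e, f}
  B3:  IN={a, b, c, e, f}  OUT={a, b, c, f}
  B4:  IN={a, b, c, f}  OUT={a, b, c, e, f}
  B5:  IN={a, b, c, e, f}  OUT={a, b, f}
  B6:  IN={a, b, f}  OUT={b}
  B7:  IN={b}  OUT={}

Merge at B4: OUT[B4] = IN[B5] = {a, b, c, e, f}
Applying B4's transfer function to that OUT value gives IN[B4] (row B4 above).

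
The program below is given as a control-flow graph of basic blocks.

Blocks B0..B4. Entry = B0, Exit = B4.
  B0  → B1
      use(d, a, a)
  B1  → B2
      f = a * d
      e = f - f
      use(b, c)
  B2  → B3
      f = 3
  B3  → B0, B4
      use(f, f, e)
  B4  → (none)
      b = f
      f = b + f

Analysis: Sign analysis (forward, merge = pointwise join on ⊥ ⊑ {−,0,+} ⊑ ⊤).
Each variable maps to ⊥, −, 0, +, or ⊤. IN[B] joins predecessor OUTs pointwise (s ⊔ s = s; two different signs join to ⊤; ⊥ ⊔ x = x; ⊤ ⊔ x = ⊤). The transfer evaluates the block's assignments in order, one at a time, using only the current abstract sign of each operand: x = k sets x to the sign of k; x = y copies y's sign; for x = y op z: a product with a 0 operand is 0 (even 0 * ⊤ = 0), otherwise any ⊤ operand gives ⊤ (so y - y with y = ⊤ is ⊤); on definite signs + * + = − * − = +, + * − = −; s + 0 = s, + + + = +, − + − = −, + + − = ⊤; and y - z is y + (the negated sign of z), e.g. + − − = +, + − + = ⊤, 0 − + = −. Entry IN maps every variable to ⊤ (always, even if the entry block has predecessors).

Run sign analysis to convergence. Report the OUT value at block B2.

Converged values:
  B0:   IN=(all ⊤)   OUT=(all ⊤)
  B1:   IN=(all ⊤)   OUT=(all ⊤)
  B2:   IN=(all ⊤)   OUT={f:+; rest ⊤}
  B3:   IN={f:+; rest ⊤}   OUT={f:+; rest ⊤}
  B4:   IN={f:+; rest ⊤}   OUT={b:+, f:+; rest ⊤}

Merge at B2: IN[B2] = OUT[B1] = {a: ⊤, b: ⊤, c: ⊤, d: ⊤, e: ⊤, f: ⊤}
Applying B2's transfer function to that IN value gives OUT[B2] (row B2 above).

Answer: {a: ⊤, b: ⊤, c: ⊤, d: ⊤, e: ⊤, f: +}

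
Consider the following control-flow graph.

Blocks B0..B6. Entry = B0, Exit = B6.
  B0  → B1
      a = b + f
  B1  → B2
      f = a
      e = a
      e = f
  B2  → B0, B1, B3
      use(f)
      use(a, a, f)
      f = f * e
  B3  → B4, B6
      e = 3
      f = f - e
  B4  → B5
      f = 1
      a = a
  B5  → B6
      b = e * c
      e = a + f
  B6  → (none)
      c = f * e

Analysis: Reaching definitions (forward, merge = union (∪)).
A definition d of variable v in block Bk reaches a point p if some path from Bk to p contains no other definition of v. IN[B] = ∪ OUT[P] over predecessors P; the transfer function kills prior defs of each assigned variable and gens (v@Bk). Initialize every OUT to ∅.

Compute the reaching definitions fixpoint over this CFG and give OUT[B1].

Answer: {a@B0, e@B1, f@B1}

Derivation:
Converged values:
  B0: | IN={a@B0, e@B1, f@B2} | OUT={a@B0, e@B1, f@B2}
  B1: | IN={a@B0, e@B1, f@B2} | OUT={a@B0, e@B1, f@B1}
  B2: | IN={a@B0, e@B1, f@B1} | OUT={a@B0, e@B1, f@B2}
  B3: | IN={a@B0, e@B1, f@B2} | OUT={a@B0, e@B3, f@B3}
  B4: | IN={a@B0, e@B3, f@B3} | OUT={a@B4, e@B3, f@B4}
  B5: | IN={a@B4, e@B3, f@B4} | OUT={a@B4, b@B5, e@B5, f@B4}
  B6: | IN={a@B0, a@B4, b@B5, e@B3, e@B5, f@B3, f@B4} | OUT={a@B0, a@B4, b@B5, c@B6, e@B3, e@B5, f@B3, f@B4}

Merge at B1: IN[B1] = OUT[B0] ⊔ OUT[B2] = {a@B0, e@B1, f@B2}
Applying B1's transfer function to that IN value gives OUT[B1] (row B1 above).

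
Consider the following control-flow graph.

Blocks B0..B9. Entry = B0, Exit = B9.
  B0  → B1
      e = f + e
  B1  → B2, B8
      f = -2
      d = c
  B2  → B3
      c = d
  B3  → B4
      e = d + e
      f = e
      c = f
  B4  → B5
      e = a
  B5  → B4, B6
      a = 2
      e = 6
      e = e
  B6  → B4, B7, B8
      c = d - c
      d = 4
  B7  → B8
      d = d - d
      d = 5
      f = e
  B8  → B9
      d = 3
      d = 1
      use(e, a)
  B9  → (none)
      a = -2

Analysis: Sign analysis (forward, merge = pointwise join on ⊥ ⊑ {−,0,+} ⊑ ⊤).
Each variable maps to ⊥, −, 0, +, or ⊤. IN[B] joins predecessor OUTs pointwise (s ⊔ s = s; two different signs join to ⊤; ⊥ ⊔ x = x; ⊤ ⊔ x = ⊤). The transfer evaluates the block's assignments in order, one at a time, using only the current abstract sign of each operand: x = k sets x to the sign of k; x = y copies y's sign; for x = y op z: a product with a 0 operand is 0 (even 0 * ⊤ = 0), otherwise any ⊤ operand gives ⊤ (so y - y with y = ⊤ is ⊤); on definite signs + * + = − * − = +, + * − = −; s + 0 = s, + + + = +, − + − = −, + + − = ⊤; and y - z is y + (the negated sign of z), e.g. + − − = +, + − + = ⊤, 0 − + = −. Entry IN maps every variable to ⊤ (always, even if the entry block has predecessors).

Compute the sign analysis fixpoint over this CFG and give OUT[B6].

Fixpoint table:
  B0:   IN=(all ⊤)   OUT=(all ⊤)
  B1:   IN=(all ⊤)   OUT={f:-; rest ⊤}
  B2:   IN={f:-; rest ⊤}   OUT={f:-; rest ⊤}
  B3:   IN={f:-; rest ⊤}   OUT=(all ⊤)
  B4:   IN=(all ⊤)   OUT=(all ⊤)
  B5:   IN=(all ⊤)   OUT={a:+, e:+; rest ⊤}
  B6:   IN={a:+, e:+; rest ⊤}   OUT={a:+, d:+, e:+; rest ⊤}
  B7:   IN={a:+, d:+, e:+; rest ⊤}   OUT={a:+, d:+, e:+, f:+; rest ⊤}
  B8:   IN=(all ⊤)   OUT={d:+; rest ⊤}
  B9:   IN={d:+; rest ⊤}   OUT={a:-, d:+; rest ⊤}

Merge at B6: IN[B6] = OUT[B5] = {a: +, b: ⊤, c: ⊤, d: ⊤, e: +, f: ⊤}
Applying B6's transfer function to that IN value gives OUT[B6] (row B6 above).

Answer: {a: +, b: ⊤, c: ⊤, d: +, e: +, f: ⊤}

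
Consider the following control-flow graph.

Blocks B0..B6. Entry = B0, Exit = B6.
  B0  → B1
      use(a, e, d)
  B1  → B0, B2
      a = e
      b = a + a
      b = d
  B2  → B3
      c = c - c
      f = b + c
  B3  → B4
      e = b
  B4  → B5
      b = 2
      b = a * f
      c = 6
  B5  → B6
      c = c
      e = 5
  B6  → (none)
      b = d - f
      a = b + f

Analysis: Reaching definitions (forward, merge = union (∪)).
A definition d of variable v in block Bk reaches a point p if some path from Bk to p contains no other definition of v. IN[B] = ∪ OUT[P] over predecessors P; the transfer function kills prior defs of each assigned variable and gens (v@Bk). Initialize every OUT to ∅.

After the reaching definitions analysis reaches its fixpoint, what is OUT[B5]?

Answer: {a@B1, b@B4, c@B5, e@B5, f@B2}

Derivation:
Converged values:
  B0:   IN={a@B1, b@B1}   OUT={a@B1, b@B1}
  B1:   IN={a@B1, b@B1}   OUT={a@B1, b@B1}
  B2:   IN={a@B1, b@B1}   OUT={a@B1, b@B1, c@B2, f@B2}
  B3:   IN={a@B1, b@B1, c@B2, f@B2}   OUT={a@B1, b@B1, c@B2, e@B3, f@B2}
  B4:   IN={a@B1, b@B1, c@B2, e@B3, f@B2}   OUT={a@B1, b@B4, c@B4, e@B3, f@B2}
  B5:   IN={a@B1, b@B4, c@B4, e@B3, f@B2}   OUT={a@B1, b@B4, c@B5, e@B5, f@B2}
  B6:   IN={a@B1, b@B4, c@B5, e@B5, f@B2}   OUT={a@B6, b@B6, c@B5, e@B5, f@B2}

Merge at B5: IN[B5] = OUT[B4] = {a@B1, b@B4, c@B4, e@B3, f@B2}
Applying B5's transfer function to that IN value gives OUT[B5] (row B5 above).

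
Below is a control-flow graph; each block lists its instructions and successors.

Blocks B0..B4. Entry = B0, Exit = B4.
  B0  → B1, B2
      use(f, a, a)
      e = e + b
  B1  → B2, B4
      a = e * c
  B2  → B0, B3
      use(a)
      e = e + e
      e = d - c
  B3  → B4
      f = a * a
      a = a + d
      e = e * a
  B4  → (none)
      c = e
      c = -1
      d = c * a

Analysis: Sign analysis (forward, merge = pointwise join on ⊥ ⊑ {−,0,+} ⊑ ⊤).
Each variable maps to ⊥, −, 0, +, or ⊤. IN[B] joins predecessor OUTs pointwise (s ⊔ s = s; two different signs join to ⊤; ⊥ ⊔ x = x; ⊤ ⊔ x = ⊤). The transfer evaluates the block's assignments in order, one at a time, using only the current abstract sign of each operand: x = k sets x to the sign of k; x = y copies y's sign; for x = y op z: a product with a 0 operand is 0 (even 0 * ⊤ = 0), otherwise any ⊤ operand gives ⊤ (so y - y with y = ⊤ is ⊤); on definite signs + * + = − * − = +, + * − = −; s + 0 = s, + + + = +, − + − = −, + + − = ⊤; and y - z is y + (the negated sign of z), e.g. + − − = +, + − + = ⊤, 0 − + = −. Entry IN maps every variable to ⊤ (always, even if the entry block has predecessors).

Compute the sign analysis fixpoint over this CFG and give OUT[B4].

Answer: {a: ⊤, b: ⊤, c: -, d: ⊤, e: ⊤, f: ⊤}

Trace:
Converged values:
  B0:   IN=(all ⊤)   OUT=(all ⊤)
  B1:   IN=(all ⊤)   OUT=(all ⊤)
  B2:   IN=(all ⊤)   OUT=(all ⊤)
  B3:   IN=(all ⊤)   OUT=(all ⊤)
  B4:   IN=(all ⊤)   OUT={c:-; rest ⊤}

Merge at B4: IN[B4] = OUT[B1] ⊔ OUT[B3] = {a: ⊤, b: ⊤, c: ⊤, d: ⊤, e: ⊤, f: ⊤}
Applying B4's transfer function to that IN value gives OUT[B4] (row B4 above).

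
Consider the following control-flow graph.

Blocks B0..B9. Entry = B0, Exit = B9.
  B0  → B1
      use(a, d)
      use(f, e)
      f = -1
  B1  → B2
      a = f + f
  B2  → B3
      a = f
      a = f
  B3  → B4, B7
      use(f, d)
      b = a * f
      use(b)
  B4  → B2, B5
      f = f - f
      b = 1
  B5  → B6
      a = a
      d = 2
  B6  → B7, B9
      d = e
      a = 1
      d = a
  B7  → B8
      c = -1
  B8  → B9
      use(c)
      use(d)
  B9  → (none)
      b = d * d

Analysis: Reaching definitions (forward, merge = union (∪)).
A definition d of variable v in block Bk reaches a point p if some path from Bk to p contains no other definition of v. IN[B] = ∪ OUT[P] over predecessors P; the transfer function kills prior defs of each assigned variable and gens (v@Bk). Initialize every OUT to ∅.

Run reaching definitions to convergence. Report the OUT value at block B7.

Converged values:
  B0: | IN={} | OUT={f@B0}
  B1: | IN={f@B0} | OUT={a@B1, f@B0}
  B2: | IN={a@B1, a@B2, b@B4, f@B0, f@B4} | OUT={a@B2, b@B4, f@B0, f@B4}
  B3: | IN={a@B2, b@B4, f@B0, f@B4} | OUT={a@B2, b@B3, f@B0, f@B4}
  B4: | IN={a@B2, b@B3, f@B0, f@B4} | OUT={a@B2, b@B4, f@B4}
  B5: | IN={a@B2, b@B4, f@B4} | OUT={a@B5, b@B4, d@B5, f@B4}
  B6: | IN={a@B5, b@B4, d@B5, f@B4} | OUT={a@B6, b@B4, d@B6, f@B4}
  B7: | IN={a@B2, a@B6, b@B3, b@B4, d@B6, f@B0, f@B4} | OUT={a@B2, a@B6, b@B3, b@B4, c@B7, d@B6, f@B0, f@B4}
  B8: | IN={a@B2, a@B6, b@B3, b@B4, c@B7, d@B6, f@B0, f@B4} | OUT={a@B2, a@B6, b@B3, b@B4, c@B7, d@B6, f@B0, f@B4}
  B9: | IN={a@B2, a@B6, b@B3, b@B4, c@B7, d@B6, f@B0, f@B4} | OUT={a@B2, a@B6, b@B9, c@B7, d@B6, f@B0, f@B4}

Merge at B7: IN[B7] = OUT[B3] ⊔ OUT[B6] = {a@B2, a@B6, b@B3, b@B4, d@B6, f@B0, f@B4}
Applying B7's transfer function to that IN value gives OUT[B7] (row B7 above).

Answer: {a@B2, a@B6, b@B3, b@B4, c@B7, d@B6, f@B0, f@B4}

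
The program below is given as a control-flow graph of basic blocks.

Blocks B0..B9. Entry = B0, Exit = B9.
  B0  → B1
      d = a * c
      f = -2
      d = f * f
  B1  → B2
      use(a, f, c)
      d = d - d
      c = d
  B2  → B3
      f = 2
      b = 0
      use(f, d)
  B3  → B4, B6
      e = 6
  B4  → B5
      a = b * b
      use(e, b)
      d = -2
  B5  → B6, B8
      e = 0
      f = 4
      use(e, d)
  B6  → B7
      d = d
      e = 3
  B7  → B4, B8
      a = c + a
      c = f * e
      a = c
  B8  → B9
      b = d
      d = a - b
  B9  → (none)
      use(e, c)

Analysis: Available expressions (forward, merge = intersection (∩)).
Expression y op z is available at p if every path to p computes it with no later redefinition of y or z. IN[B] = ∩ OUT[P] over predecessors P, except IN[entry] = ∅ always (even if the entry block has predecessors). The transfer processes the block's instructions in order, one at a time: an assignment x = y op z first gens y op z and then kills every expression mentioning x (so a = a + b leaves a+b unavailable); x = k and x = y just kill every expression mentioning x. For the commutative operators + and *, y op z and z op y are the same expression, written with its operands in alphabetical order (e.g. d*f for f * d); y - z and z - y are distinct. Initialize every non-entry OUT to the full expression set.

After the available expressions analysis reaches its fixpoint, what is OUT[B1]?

Converged values:
  B0:  IN={}  OUT={a*c, f*f}
  B1:  IN={a*c, f*f}  OUT={f*f}
  B2:  IN={f*f}  OUT={}
  B3:  IN={}  OUT={}
  B4:  IN={}  OUT={b*b}
  B5:  IN={b*b}  OUT={b*b}
  B6:  IN={}  OUT={}
  B7:  IN={}  OUT={e*f}
  B8:  IN={}  OUT={a-b}
  B9:  IN={a-b}  OUT={a-b}

Merge at B1: IN[B1] = OUT[B0] = {a*c, f*f}
Applying B1's transfer function to that IN value gives OUT[B1] (row B1 above).

Answer: {f*f}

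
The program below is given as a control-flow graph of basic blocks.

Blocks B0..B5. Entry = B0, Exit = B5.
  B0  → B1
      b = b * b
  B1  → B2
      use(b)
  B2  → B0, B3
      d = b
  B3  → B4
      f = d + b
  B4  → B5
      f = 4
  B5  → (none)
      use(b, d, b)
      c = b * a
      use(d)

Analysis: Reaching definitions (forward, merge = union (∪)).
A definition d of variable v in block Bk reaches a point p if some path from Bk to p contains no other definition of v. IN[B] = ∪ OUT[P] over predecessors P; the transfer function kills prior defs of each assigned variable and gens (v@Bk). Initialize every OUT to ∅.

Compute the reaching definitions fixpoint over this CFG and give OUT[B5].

Answer: {b@B0, c@B5, d@B2, f@B4}

Derivation:
Fixpoint table:
  B0:   IN={b@B0, d@B2}   OUT={b@B0, d@B2}
  B1:   IN={b@B0, d@B2}   OUT={b@B0, d@B2}
  B2:   IN={b@B0, d@B2}   OUT={b@B0, d@B2}
  B3:   IN={b@B0, d@B2}   OUT={b@B0, d@B2, f@B3}
  B4:   IN={b@B0, d@B2, f@B3}   OUT={b@B0, d@B2, f@B4}
  B5:   IN={b@B0, d@B2, f@B4}   OUT={b@B0, c@B5, d@B2, f@B4}

Merge at B5: IN[B5] = OUT[B4] = {b@B0, d@B2, f@B4}
Applying B5's transfer function to that IN value gives OUT[B5] (row B5 above).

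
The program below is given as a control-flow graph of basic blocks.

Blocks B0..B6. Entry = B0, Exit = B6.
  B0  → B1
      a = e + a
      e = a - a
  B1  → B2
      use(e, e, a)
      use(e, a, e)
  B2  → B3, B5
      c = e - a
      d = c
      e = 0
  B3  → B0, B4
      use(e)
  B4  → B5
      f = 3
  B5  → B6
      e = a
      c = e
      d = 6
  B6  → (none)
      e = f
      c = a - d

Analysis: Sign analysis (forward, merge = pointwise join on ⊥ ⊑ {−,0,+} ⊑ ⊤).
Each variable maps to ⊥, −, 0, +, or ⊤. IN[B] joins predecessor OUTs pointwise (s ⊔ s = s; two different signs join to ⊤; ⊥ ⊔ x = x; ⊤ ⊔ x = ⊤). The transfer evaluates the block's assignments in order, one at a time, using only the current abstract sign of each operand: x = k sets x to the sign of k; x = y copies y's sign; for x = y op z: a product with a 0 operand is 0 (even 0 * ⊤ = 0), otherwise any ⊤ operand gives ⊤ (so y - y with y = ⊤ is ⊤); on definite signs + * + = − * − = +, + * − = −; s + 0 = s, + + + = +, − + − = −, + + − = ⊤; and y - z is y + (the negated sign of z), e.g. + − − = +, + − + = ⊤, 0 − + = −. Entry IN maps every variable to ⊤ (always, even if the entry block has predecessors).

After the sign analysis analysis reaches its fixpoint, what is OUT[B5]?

Answer: {a: ⊤, b: ⊤, c: ⊤, d: +, e: ⊤, f: ⊤}

Working:
Fixpoint table:
  B0:   IN=(all ⊤)   OUT=(all ⊤)
  B1:   IN=(all ⊤)   OUT=(all ⊤)
  B2:   IN=(all ⊤)   OUT={e:0; rest ⊤}
  B3:   IN={e:0; rest ⊤}   OUT={e:0; rest ⊤}
  B4:   IN={e:0; rest ⊤}   OUT={e:0, f:+; rest ⊤}
  B5:   IN={e:0; rest ⊤}   OUT={d:+; rest ⊤}
  B6:   IN={d:+; rest ⊤}   OUT={d:+; rest ⊤}

Merge at B5: IN[B5] = OUT[B2] ⊔ OUT[B4] = {a: ⊤, b: ⊤, c: ⊤, d: ⊤, e: 0, f: ⊤}
Applying B5's transfer function to that IN value gives OUT[B5] (row B5 above).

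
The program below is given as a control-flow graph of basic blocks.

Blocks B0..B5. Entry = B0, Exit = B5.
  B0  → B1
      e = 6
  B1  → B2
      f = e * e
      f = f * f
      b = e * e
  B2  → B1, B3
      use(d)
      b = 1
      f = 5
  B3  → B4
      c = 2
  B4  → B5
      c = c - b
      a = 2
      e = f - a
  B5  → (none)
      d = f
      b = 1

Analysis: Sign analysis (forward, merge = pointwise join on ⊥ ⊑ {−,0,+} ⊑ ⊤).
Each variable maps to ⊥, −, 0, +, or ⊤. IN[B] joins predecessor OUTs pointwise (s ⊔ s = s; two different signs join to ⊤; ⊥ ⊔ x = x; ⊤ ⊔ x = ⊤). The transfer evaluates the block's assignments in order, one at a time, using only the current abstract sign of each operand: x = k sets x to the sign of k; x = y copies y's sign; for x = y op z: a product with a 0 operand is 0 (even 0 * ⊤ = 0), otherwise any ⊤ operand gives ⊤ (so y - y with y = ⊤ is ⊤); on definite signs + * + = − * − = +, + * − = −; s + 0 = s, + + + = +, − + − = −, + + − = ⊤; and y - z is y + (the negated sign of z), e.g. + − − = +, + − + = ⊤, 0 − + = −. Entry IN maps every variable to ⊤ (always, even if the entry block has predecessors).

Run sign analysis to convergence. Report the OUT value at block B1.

Converged values:
  B0: | IN=(all ⊤) | OUT={e:+; rest ⊤}
  B1: | IN={e:+; rest ⊤} | OUT={b:+, e:+, f:+; rest ⊤}
  B2: | IN={b:+, e:+, f:+; rest ⊤} | OUT={b:+, e:+, f:+; rest ⊤}
  B3: | IN={b:+, e:+, f:+; rest ⊤} | OUT={b:+, c:+, e:+, f:+; rest ⊤}
  B4: | IN={b:+, c:+, e:+, f:+; rest ⊤} | OUT={a:+, b:+, f:+; rest ⊤}
  B5: | IN={a:+, b:+, f:+; rest ⊤} | OUT={a:+, b:+, d:+, f:+; rest ⊤}

Merge at B1: IN[B1] = OUT[B0] ⊔ OUT[B2] = {a: ⊤, b: ⊤, c: ⊤, d: ⊤, e: +, f: ⊤}
Applying B1's transfer function to that IN value gives OUT[B1] (row B1 above).

Answer: {a: ⊤, b: +, c: ⊤, d: ⊤, e: +, f: +}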